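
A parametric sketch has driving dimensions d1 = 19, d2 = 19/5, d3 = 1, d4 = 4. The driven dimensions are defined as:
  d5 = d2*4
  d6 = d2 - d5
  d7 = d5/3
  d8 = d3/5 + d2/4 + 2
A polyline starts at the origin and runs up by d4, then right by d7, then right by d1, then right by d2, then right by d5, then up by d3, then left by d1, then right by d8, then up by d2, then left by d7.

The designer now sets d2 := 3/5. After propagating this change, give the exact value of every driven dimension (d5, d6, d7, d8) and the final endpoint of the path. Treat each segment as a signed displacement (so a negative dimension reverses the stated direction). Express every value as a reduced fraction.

Apply edit: d2 := 3/5
  d5 = d2*4 = 12/5
  d6 = d2 - d5 = -9/5
  d7 = d5/3 = 4/5
  d8 = d3/5 + d2/4 + 2 = 47/20
Walk from origin (0, 0):
  seg 1: up by d4 = 4 → (0, 4)
  seg 2: right by d7 = 4/5 → (4/5, 4)
  seg 3: right by d1 = 19 → (99/5, 4)
  seg 4: right by d2 = 3/5 → (102/5, 4)
  seg 5: right by d5 = 12/5 → (114/5, 4)
  seg 6: up by d3 = 1 → (114/5, 5)
  seg 7: left by d1 = 19 → (19/5, 5)
  seg 8: right by d8 = 47/20 → (123/20, 5)
  seg 9: up by d2 = 3/5 → (123/20, 28/5)
  seg 10: left by d7 = 4/5 → (107/20, 28/5)

d5 = 12/5
d6 = -9/5
d7 = 4/5
d8 = 47/20
endpoint = (107/20, 28/5)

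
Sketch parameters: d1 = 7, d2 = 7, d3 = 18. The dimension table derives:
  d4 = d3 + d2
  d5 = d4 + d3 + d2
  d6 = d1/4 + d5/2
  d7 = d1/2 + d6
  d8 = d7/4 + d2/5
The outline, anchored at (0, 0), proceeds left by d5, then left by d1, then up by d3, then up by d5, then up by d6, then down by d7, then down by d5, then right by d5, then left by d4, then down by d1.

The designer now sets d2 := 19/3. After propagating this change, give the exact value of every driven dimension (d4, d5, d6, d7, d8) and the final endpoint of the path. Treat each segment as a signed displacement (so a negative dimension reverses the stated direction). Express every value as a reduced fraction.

Apply edit: d2 := 19/3
  d4 = d3 + d2 = 73/3
  d5 = d4 + d3 + d2 = 146/3
  d6 = d1/4 + d5/2 = 313/12
  d7 = d1/2 + d6 = 355/12
  d8 = d7/4 + d2/5 = 693/80
Walk from origin (0, 0):
  seg 1: left by d5 = 146/3 → (-146/3, 0)
  seg 2: left by d1 = 7 → (-167/3, 0)
  seg 3: up by d3 = 18 → (-167/3, 18)
  seg 4: up by d5 = 146/3 → (-167/3, 200/3)
  seg 5: up by d6 = 313/12 → (-167/3, 371/4)
  seg 6: down by d7 = 355/12 → (-167/3, 379/6)
  seg 7: down by d5 = 146/3 → (-167/3, 29/2)
  seg 8: right by d5 = 146/3 → (-7, 29/2)
  seg 9: left by d4 = 73/3 → (-94/3, 29/2)
  seg 10: down by d1 = 7 → (-94/3, 15/2)

d4 = 73/3
d5 = 146/3
d6 = 313/12
d7 = 355/12
d8 = 693/80
endpoint = (-94/3, 15/2)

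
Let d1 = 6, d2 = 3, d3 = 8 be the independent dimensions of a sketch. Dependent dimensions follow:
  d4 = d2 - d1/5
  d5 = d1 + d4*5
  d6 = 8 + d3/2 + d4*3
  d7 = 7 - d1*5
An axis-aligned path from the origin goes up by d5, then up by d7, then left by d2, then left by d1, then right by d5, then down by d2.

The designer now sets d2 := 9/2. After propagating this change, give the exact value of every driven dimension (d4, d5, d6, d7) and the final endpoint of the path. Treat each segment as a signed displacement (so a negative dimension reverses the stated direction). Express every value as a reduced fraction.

d4 = 33/10
d5 = 45/2
d6 = 219/10
d7 = -23
endpoint = (12, -5)

Apply edit: d2 := 9/2
  d4 = d2 - d1/5 = 33/10
  d5 = d1 + d4*5 = 45/2
  d6 = 8 + d3/2 + d4*3 = 219/10
  d7 = 7 - d1*5 = -23
Walk from origin (0, 0):
  seg 1: up by d5 = 45/2 → (0, 45/2)
  seg 2: up by d7 = -23 → (0, -1/2)
  seg 3: left by d2 = 9/2 → (-9/2, -1/2)
  seg 4: left by d1 = 6 → (-21/2, -1/2)
  seg 5: right by d5 = 45/2 → (12, -1/2)
  seg 6: down by d2 = 9/2 → (12, -5)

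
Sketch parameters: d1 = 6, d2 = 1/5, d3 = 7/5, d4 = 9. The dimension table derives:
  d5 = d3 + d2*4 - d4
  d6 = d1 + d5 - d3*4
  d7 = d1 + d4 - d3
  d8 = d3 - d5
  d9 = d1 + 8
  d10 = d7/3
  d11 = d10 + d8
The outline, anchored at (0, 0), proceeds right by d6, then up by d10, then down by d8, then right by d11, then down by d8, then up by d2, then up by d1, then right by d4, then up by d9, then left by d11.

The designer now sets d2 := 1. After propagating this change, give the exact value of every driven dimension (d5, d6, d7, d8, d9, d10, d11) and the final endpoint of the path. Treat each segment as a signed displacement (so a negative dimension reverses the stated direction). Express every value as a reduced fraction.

d5 = -18/5
d6 = -16/5
d7 = 68/5
d8 = 5
d9 = 14
d10 = 68/15
d11 = 143/15
endpoint = (29/5, 233/15)

Apply edit: d2 := 1
  d5 = d3 + d2*4 - d4 = -18/5
  d6 = d1 + d5 - d3*4 = -16/5
  d7 = d1 + d4 - d3 = 68/5
  d8 = d3 - d5 = 5
  d9 = d1 + 8 = 14
  d10 = d7/3 = 68/15
  d11 = d10 + d8 = 143/15
Walk from origin (0, 0):
  seg 1: right by d6 = -16/5 → (-16/5, 0)
  seg 2: up by d10 = 68/15 → (-16/5, 68/15)
  seg 3: down by d8 = 5 → (-16/5, -7/15)
  seg 4: right by d11 = 143/15 → (19/3, -7/15)
  seg 5: down by d8 = 5 → (19/3, -82/15)
  seg 6: up by d2 = 1 → (19/3, -67/15)
  seg 7: up by d1 = 6 → (19/3, 23/15)
  seg 8: right by d4 = 9 → (46/3, 23/15)
  seg 9: up by d9 = 14 → (46/3, 233/15)
  seg 10: left by d11 = 143/15 → (29/5, 233/15)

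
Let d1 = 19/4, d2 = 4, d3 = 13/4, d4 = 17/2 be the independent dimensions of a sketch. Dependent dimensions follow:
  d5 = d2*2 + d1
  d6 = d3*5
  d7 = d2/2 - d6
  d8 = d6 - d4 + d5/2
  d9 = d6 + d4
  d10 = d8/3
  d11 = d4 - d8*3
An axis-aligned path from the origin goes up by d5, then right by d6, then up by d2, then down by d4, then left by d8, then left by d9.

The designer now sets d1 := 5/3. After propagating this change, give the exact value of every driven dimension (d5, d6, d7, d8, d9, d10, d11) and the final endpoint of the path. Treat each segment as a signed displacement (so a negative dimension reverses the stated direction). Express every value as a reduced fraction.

d5 = 29/3
d6 = 65/4
d7 = -57/4
d8 = 151/12
d9 = 99/4
d10 = 151/36
d11 = -117/4
endpoint = (-253/12, 31/6)

Apply edit: d1 := 5/3
  d5 = d2*2 + d1 = 29/3
  d6 = d3*5 = 65/4
  d7 = d2/2 - d6 = -57/4
  d8 = d6 - d4 + d5/2 = 151/12
  d9 = d6 + d4 = 99/4
  d10 = d8/3 = 151/36
  d11 = d4 - d8*3 = -117/4
Walk from origin (0, 0):
  seg 1: up by d5 = 29/3 → (0, 29/3)
  seg 2: right by d6 = 65/4 → (65/4, 29/3)
  seg 3: up by d2 = 4 → (65/4, 41/3)
  seg 4: down by d4 = 17/2 → (65/4, 31/6)
  seg 5: left by d8 = 151/12 → (11/3, 31/6)
  seg 6: left by d9 = 99/4 → (-253/12, 31/6)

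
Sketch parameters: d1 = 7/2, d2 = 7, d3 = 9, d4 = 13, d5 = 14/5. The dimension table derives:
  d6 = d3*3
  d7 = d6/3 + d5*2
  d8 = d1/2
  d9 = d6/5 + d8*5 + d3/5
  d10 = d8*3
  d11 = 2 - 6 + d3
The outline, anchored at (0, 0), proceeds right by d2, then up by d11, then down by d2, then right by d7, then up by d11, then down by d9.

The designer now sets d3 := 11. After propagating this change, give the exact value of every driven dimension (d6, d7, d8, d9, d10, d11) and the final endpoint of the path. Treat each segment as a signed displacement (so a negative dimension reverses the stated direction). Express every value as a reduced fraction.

Apply edit: d3 := 11
  d6 = d3*3 = 33
  d7 = d6/3 + d5*2 = 83/5
  d8 = d1/2 = 7/4
  d9 = d6/5 + d8*5 + d3/5 = 351/20
  d10 = d8*3 = 21/4
  d11 = 2 - 6 + d3 = 7
Walk from origin (0, 0):
  seg 1: right by d2 = 7 → (7, 0)
  seg 2: up by d11 = 7 → (7, 7)
  seg 3: down by d2 = 7 → (7, 0)
  seg 4: right by d7 = 83/5 → (118/5, 0)
  seg 5: up by d11 = 7 → (118/5, 7)
  seg 6: down by d9 = 351/20 → (118/5, -211/20)

d6 = 33
d7 = 83/5
d8 = 7/4
d9 = 351/20
d10 = 21/4
d11 = 7
endpoint = (118/5, -211/20)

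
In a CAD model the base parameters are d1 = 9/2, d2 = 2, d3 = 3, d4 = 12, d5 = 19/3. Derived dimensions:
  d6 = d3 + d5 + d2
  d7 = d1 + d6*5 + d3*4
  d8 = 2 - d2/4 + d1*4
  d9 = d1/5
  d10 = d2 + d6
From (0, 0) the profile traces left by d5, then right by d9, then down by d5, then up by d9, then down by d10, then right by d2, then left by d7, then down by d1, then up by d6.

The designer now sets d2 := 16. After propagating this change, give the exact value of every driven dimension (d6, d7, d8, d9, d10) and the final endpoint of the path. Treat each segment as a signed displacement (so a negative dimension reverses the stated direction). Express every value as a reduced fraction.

d6 = 76/3
d7 = 859/6
d8 = 16
d9 = 9/10
d10 = 124/3
endpoint = (-663/5, -389/15)

Apply edit: d2 := 16
  d6 = d3 + d5 + d2 = 76/3
  d7 = d1 + d6*5 + d3*4 = 859/6
  d8 = 2 - d2/4 + d1*4 = 16
  d9 = d1/5 = 9/10
  d10 = d2 + d6 = 124/3
Walk from origin (0, 0):
  seg 1: left by d5 = 19/3 → (-19/3, 0)
  seg 2: right by d9 = 9/10 → (-163/30, 0)
  seg 3: down by d5 = 19/3 → (-163/30, -19/3)
  seg 4: up by d9 = 9/10 → (-163/30, -163/30)
  seg 5: down by d10 = 124/3 → (-163/30, -1403/30)
  seg 6: right by d2 = 16 → (317/30, -1403/30)
  seg 7: left by d7 = 859/6 → (-663/5, -1403/30)
  seg 8: down by d1 = 9/2 → (-663/5, -769/15)
  seg 9: up by d6 = 76/3 → (-663/5, -389/15)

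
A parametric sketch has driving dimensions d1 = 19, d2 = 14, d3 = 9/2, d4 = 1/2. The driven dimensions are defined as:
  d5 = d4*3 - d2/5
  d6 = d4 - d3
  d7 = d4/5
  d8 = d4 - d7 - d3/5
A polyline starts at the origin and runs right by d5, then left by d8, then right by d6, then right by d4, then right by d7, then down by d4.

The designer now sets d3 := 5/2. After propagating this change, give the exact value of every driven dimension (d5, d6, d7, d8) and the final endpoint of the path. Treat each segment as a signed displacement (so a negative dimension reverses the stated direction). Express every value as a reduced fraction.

Apply edit: d3 := 5/2
  d5 = d4*3 - d2/5 = -13/10
  d6 = d4 - d3 = -2
  d7 = d4/5 = 1/10
  d8 = d4 - d7 - d3/5 = -1/10
Walk from origin (0, 0):
  seg 1: right by d5 = -13/10 → (-13/10, 0)
  seg 2: left by d8 = -1/10 → (-6/5, 0)
  seg 3: right by d6 = -2 → (-16/5, 0)
  seg 4: right by d4 = 1/2 → (-27/10, 0)
  seg 5: right by d7 = 1/10 → (-13/5, 0)
  seg 6: down by d4 = 1/2 → (-13/5, -1/2)

d5 = -13/10
d6 = -2
d7 = 1/10
d8 = -1/10
endpoint = (-13/5, -1/2)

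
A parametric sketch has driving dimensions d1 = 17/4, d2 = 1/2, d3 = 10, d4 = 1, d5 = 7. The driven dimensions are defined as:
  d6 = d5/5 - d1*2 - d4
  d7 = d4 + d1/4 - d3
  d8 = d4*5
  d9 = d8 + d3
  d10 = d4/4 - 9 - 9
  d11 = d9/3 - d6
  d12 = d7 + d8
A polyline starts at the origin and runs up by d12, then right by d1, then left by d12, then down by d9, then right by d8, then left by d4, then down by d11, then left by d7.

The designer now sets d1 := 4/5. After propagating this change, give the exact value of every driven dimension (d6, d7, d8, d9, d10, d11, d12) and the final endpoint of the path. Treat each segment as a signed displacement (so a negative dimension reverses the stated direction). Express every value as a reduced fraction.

d6 = -6/5
d7 = -44/5
d8 = 5
d9 = 15
d10 = -71/4
d11 = 31/5
d12 = -19/5
endpoint = (87/5, -25)

Apply edit: d1 := 4/5
  d6 = d5/5 - d1*2 - d4 = -6/5
  d7 = d4 + d1/4 - d3 = -44/5
  d8 = d4*5 = 5
  d9 = d8 + d3 = 15
  d10 = d4/4 - 9 - 9 = -71/4
  d11 = d9/3 - d6 = 31/5
  d12 = d7 + d8 = -19/5
Walk from origin (0, 0):
  seg 1: up by d12 = -19/5 → (0, -19/5)
  seg 2: right by d1 = 4/5 → (4/5, -19/5)
  seg 3: left by d12 = -19/5 → (23/5, -19/5)
  seg 4: down by d9 = 15 → (23/5, -94/5)
  seg 5: right by d8 = 5 → (48/5, -94/5)
  seg 6: left by d4 = 1 → (43/5, -94/5)
  seg 7: down by d11 = 31/5 → (43/5, -25)
  seg 8: left by d7 = -44/5 → (87/5, -25)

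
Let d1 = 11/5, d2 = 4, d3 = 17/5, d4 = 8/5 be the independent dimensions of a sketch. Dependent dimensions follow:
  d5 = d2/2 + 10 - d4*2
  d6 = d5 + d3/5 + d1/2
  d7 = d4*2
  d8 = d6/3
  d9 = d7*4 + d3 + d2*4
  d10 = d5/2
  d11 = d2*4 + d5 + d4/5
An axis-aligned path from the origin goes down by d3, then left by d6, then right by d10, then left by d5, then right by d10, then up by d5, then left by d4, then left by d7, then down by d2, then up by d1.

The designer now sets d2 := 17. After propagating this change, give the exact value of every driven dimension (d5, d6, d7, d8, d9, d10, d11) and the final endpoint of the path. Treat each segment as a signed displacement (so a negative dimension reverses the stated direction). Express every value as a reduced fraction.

d5 = 153/10
d6 = 427/25
d7 = 16/5
d8 = 427/75
d9 = 421/5
d10 = 153/20
d11 = 4181/50
endpoint = (-547/25, -29/10)

Apply edit: d2 := 17
  d5 = d2/2 + 10 - d4*2 = 153/10
  d6 = d5 + d3/5 + d1/2 = 427/25
  d7 = d4*2 = 16/5
  d8 = d6/3 = 427/75
  d9 = d7*4 + d3 + d2*4 = 421/5
  d10 = d5/2 = 153/20
  d11 = d2*4 + d5 + d4/5 = 4181/50
Walk from origin (0, 0):
  seg 1: down by d3 = 17/5 → (0, -17/5)
  seg 2: left by d6 = 427/25 → (-427/25, -17/5)
  seg 3: right by d10 = 153/20 → (-943/100, -17/5)
  seg 4: left by d5 = 153/10 → (-2473/100, -17/5)
  seg 5: right by d10 = 153/20 → (-427/25, -17/5)
  seg 6: up by d5 = 153/10 → (-427/25, 119/10)
  seg 7: left by d4 = 8/5 → (-467/25, 119/10)
  seg 8: left by d7 = 16/5 → (-547/25, 119/10)
  seg 9: down by d2 = 17 → (-547/25, -51/10)
  seg 10: up by d1 = 11/5 → (-547/25, -29/10)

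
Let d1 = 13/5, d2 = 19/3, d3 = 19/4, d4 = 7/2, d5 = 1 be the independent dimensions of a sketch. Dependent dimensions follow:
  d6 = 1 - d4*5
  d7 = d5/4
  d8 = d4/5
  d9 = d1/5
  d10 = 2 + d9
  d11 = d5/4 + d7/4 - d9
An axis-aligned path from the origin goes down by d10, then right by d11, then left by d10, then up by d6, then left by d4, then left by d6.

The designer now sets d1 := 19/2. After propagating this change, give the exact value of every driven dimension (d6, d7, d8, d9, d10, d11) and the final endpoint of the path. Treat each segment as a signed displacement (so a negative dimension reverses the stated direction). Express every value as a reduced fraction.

d6 = -33/2
d7 = 1/4
d8 = 7/10
d9 = 19/10
d10 = 39/10
d11 = -127/80
endpoint = (601/80, -102/5)

Apply edit: d1 := 19/2
  d6 = 1 - d4*5 = -33/2
  d7 = d5/4 = 1/4
  d8 = d4/5 = 7/10
  d9 = d1/5 = 19/10
  d10 = 2 + d9 = 39/10
  d11 = d5/4 + d7/4 - d9 = -127/80
Walk from origin (0, 0):
  seg 1: down by d10 = 39/10 → (0, -39/10)
  seg 2: right by d11 = -127/80 → (-127/80, -39/10)
  seg 3: left by d10 = 39/10 → (-439/80, -39/10)
  seg 4: up by d6 = -33/2 → (-439/80, -102/5)
  seg 5: left by d4 = 7/2 → (-719/80, -102/5)
  seg 6: left by d6 = -33/2 → (601/80, -102/5)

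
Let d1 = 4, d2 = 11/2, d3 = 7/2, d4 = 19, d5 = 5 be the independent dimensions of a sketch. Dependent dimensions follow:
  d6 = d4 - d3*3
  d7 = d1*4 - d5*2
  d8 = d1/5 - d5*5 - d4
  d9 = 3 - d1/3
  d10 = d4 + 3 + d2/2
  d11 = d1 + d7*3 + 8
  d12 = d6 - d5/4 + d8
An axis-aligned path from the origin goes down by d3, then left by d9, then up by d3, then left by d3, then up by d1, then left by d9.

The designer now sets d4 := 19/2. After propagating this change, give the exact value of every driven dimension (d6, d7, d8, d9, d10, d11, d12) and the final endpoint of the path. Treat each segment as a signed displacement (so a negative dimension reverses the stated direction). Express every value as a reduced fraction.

Apply edit: d4 := 19/2
  d6 = d4 - d3*3 = -1
  d7 = d1*4 - d5*2 = 6
  d8 = d1/5 - d5*5 - d4 = -337/10
  d9 = 3 - d1/3 = 5/3
  d10 = d4 + 3 + d2/2 = 61/4
  d11 = d1 + d7*3 + 8 = 30
  d12 = d6 - d5/4 + d8 = -719/20
Walk from origin (0, 0):
  seg 1: down by d3 = 7/2 → (0, -7/2)
  seg 2: left by d9 = 5/3 → (-5/3, -7/2)
  seg 3: up by d3 = 7/2 → (-5/3, 0)
  seg 4: left by d3 = 7/2 → (-31/6, 0)
  seg 5: up by d1 = 4 → (-31/6, 4)
  seg 6: left by d9 = 5/3 → (-41/6, 4)

d6 = -1
d7 = 6
d8 = -337/10
d9 = 5/3
d10 = 61/4
d11 = 30
d12 = -719/20
endpoint = (-41/6, 4)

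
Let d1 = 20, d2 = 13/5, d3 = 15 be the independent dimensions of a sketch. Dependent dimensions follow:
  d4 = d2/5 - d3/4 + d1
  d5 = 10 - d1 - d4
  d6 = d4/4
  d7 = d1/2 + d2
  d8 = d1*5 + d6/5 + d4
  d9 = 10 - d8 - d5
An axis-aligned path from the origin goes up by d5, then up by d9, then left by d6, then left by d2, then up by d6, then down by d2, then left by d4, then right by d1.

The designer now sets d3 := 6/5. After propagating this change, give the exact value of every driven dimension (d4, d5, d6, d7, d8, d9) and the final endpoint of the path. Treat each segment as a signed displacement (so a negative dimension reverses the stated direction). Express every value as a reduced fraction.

Apply edit: d3 := 6/5
  d4 = d2/5 - d3/4 + d1 = 1011/50
  d5 = 10 - d1 - d4 = -1511/50
  d6 = d4/4 = 1011/200
  d7 = d1/2 + d2 = 63/5
  d8 = d1*5 + d6/5 + d4 = 121231/1000
  d9 = 10 - d8 - d5 = -81011/1000
Walk from origin (0, 0):
  seg 1: up by d5 = -1511/50 → (0, -1511/50)
  seg 2: up by d9 = -81011/1000 → (0, -111231/1000)
  seg 3: left by d6 = 1011/200 → (-1011/200, -111231/1000)
  seg 4: left by d2 = 13/5 → (-1531/200, -111231/1000)
  seg 5: up by d6 = 1011/200 → (-1531/200, -13272/125)
  seg 6: down by d2 = 13/5 → (-1531/200, -13597/125)
  seg 7: left by d4 = 1011/50 → (-223/8, -13597/125)
  seg 8: right by d1 = 20 → (-63/8, -13597/125)

d4 = 1011/50
d5 = -1511/50
d6 = 1011/200
d7 = 63/5
d8 = 121231/1000
d9 = -81011/1000
endpoint = (-63/8, -13597/125)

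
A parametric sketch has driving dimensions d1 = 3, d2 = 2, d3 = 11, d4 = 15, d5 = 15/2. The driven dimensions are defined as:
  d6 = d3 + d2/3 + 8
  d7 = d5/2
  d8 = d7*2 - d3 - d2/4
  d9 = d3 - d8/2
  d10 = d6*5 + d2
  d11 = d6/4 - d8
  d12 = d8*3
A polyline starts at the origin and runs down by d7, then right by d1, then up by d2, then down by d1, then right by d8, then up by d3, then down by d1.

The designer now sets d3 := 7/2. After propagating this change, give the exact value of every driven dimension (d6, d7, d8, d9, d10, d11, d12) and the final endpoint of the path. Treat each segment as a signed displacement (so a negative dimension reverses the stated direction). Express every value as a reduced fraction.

Apply edit: d3 := 7/2
  d6 = d3 + d2/3 + 8 = 73/6
  d7 = d5/2 = 15/4
  d8 = d7*2 - d3 - d2/4 = 7/2
  d9 = d3 - d8/2 = 7/4
  d10 = d6*5 + d2 = 377/6
  d11 = d6/4 - d8 = -11/24
  d12 = d8*3 = 21/2
Walk from origin (0, 0):
  seg 1: down by d7 = 15/4 → (0, -15/4)
  seg 2: right by d1 = 3 → (3, -15/4)
  seg 3: up by d2 = 2 → (3, -7/4)
  seg 4: down by d1 = 3 → (3, -19/4)
  seg 5: right by d8 = 7/2 → (13/2, -19/4)
  seg 6: up by d3 = 7/2 → (13/2, -5/4)
  seg 7: down by d1 = 3 → (13/2, -17/4)

d6 = 73/6
d7 = 15/4
d8 = 7/2
d9 = 7/4
d10 = 377/6
d11 = -11/24
d12 = 21/2
endpoint = (13/2, -17/4)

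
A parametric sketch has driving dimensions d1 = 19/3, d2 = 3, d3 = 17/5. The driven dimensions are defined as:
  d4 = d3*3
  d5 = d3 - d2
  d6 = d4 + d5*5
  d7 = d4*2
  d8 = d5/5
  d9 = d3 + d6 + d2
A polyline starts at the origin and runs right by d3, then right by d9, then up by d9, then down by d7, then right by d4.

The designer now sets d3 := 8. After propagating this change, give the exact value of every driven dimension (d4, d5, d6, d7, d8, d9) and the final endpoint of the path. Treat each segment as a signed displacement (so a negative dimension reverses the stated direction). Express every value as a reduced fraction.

Apply edit: d3 := 8
  d4 = d3*3 = 24
  d5 = d3 - d2 = 5
  d6 = d4 + d5*5 = 49
  d7 = d4*2 = 48
  d8 = d5/5 = 1
  d9 = d3 + d6 + d2 = 60
Walk from origin (0, 0):
  seg 1: right by d3 = 8 → (8, 0)
  seg 2: right by d9 = 60 → (68, 0)
  seg 3: up by d9 = 60 → (68, 60)
  seg 4: down by d7 = 48 → (68, 12)
  seg 5: right by d4 = 24 → (92, 12)

d4 = 24
d5 = 5
d6 = 49
d7 = 48
d8 = 1
d9 = 60
endpoint = (92, 12)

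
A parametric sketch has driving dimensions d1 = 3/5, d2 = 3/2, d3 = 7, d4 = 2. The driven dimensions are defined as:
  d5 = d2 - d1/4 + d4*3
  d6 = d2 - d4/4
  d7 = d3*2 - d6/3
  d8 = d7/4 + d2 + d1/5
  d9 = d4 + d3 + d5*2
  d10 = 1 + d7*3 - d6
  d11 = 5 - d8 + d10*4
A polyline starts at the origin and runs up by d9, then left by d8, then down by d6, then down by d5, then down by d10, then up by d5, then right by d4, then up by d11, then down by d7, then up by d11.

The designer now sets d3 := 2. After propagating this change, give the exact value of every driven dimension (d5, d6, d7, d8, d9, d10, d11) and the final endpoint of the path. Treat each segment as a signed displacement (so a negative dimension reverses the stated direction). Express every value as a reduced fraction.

Apply edit: d3 := 2
  d5 = d2 - d1/4 + d4*3 = 147/20
  d6 = d2 - d4/4 = 1
  d7 = d3*2 - d6/3 = 11/3
  d8 = d7/4 + d2 + d1/5 = 761/300
  d9 = d4 + d3 + d5*2 = 187/10
  d10 = 1 + d7*3 - d6 = 11
  d11 = 5 - d8 + d10*4 = 13939/300
Walk from origin (0, 0):
  seg 1: up by d9 = 187/10 → (0, 187/10)
  seg 2: left by d8 = 761/300 → (-761/300, 187/10)
  seg 3: down by d6 = 1 → (-761/300, 177/10)
  seg 4: down by d5 = 147/20 → (-761/300, 207/20)
  seg 5: down by d10 = 11 → (-761/300, -13/20)
  seg 6: up by d5 = 147/20 → (-761/300, 67/10)
  seg 7: right by d4 = 2 → (-161/300, 67/10)
  seg 8: up by d11 = 13939/300 → (-161/300, 15949/300)
  seg 9: down by d7 = 11/3 → (-161/300, 14849/300)
  seg 10: up by d11 = 13939/300 → (-161/300, 2399/25)

d5 = 147/20
d6 = 1
d7 = 11/3
d8 = 761/300
d9 = 187/10
d10 = 11
d11 = 13939/300
endpoint = (-161/300, 2399/25)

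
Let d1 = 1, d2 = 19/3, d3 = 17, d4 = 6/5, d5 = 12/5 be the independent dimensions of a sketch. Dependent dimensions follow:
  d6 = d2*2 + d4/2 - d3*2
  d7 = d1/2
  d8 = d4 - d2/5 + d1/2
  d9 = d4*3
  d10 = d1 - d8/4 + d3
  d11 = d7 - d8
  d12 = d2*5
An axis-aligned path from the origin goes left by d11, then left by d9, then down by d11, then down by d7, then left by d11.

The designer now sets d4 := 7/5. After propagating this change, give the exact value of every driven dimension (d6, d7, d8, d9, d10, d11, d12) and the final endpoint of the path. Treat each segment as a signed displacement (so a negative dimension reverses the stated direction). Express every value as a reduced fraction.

d6 = -619/30
d7 = 1/2
d8 = 19/30
d9 = 21/5
d10 = 2141/120
d11 = -2/15
d12 = 95/3
endpoint = (-59/15, -11/30)

Apply edit: d4 := 7/5
  d6 = d2*2 + d4/2 - d3*2 = -619/30
  d7 = d1/2 = 1/2
  d8 = d4 - d2/5 + d1/2 = 19/30
  d9 = d4*3 = 21/5
  d10 = d1 - d8/4 + d3 = 2141/120
  d11 = d7 - d8 = -2/15
  d12 = d2*5 = 95/3
Walk from origin (0, 0):
  seg 1: left by d11 = -2/15 → (2/15, 0)
  seg 2: left by d9 = 21/5 → (-61/15, 0)
  seg 3: down by d11 = -2/15 → (-61/15, 2/15)
  seg 4: down by d7 = 1/2 → (-61/15, -11/30)
  seg 5: left by d11 = -2/15 → (-59/15, -11/30)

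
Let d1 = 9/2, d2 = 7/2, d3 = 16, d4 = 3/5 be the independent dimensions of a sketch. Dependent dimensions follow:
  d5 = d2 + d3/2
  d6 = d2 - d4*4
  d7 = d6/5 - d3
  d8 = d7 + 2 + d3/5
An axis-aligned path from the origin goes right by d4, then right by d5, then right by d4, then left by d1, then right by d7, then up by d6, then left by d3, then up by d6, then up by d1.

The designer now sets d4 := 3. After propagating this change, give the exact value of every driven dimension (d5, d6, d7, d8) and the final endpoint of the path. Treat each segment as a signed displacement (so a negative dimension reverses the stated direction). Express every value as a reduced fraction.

Apply edit: d4 := 3
  d5 = d2 + d3/2 = 23/2
  d6 = d2 - d4*4 = -17/2
  d7 = d6/5 - d3 = -177/10
  d8 = d7 + 2 + d3/5 = -25/2
Walk from origin (0, 0):
  seg 1: right by d4 = 3 → (3, 0)
  seg 2: right by d5 = 23/2 → (29/2, 0)
  seg 3: right by d4 = 3 → (35/2, 0)
  seg 4: left by d1 = 9/2 → (13, 0)
  seg 5: right by d7 = -177/10 → (-47/10, 0)
  seg 6: up by d6 = -17/2 → (-47/10, -17/2)
  seg 7: left by d3 = 16 → (-207/10, -17/2)
  seg 8: up by d6 = -17/2 → (-207/10, -17)
  seg 9: up by d1 = 9/2 → (-207/10, -25/2)

d5 = 23/2
d6 = -17/2
d7 = -177/10
d8 = -25/2
endpoint = (-207/10, -25/2)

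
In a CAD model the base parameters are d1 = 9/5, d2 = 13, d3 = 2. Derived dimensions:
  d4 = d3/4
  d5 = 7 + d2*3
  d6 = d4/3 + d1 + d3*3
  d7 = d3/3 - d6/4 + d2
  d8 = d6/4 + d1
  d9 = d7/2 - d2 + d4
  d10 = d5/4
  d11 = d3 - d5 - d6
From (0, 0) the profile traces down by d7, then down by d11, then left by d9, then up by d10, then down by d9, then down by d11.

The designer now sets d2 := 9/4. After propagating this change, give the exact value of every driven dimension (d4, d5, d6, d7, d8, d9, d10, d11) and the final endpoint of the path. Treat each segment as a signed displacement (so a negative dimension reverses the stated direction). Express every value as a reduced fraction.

d4 = 1/2
d5 = 55/4
d6 = 239/30
d7 = 37/40
d8 = 91/24
d9 = -103/80
d10 = 55/16
d11 = -1183/60
endpoint = (103/80, 1297/30)

Apply edit: d2 := 9/4
  d4 = d3/4 = 1/2
  d5 = 7 + d2*3 = 55/4
  d6 = d4/3 + d1 + d3*3 = 239/30
  d7 = d3/3 - d6/4 + d2 = 37/40
  d8 = d6/4 + d1 = 91/24
  d9 = d7/2 - d2 + d4 = -103/80
  d10 = d5/4 = 55/16
  d11 = d3 - d5 - d6 = -1183/60
Walk from origin (0, 0):
  seg 1: down by d7 = 37/40 → (0, -37/40)
  seg 2: down by d11 = -1183/60 → (0, 451/24)
  seg 3: left by d9 = -103/80 → (103/80, 451/24)
  seg 4: up by d10 = 55/16 → (103/80, 1067/48)
  seg 5: down by d9 = -103/80 → (103/80, 1411/60)
  seg 6: down by d11 = -1183/60 → (103/80, 1297/30)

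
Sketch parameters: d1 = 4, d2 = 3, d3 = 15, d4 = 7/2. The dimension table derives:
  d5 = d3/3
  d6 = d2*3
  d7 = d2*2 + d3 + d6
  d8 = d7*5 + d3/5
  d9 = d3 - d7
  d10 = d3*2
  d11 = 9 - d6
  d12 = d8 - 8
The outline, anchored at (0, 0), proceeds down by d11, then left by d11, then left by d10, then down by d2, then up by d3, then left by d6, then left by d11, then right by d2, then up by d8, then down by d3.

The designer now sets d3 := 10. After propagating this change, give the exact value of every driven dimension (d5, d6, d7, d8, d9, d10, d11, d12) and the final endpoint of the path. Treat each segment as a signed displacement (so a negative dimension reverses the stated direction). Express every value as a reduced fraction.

Apply edit: d3 := 10
  d5 = d3/3 = 10/3
  d6 = d2*3 = 9
  d7 = d2*2 + d3 + d6 = 25
  d8 = d7*5 + d3/5 = 127
  d9 = d3 - d7 = -15
  d10 = d3*2 = 20
  d11 = 9 - d6 = 0
  d12 = d8 - 8 = 119
Walk from origin (0, 0):
  seg 1: down by d11 = 0 → (0, 0)
  seg 2: left by d11 = 0 → (0, 0)
  seg 3: left by d10 = 20 → (-20, 0)
  seg 4: down by d2 = 3 → (-20, -3)
  seg 5: up by d3 = 10 → (-20, 7)
  seg 6: left by d6 = 9 → (-29, 7)
  seg 7: left by d11 = 0 → (-29, 7)
  seg 8: right by d2 = 3 → (-26, 7)
  seg 9: up by d8 = 127 → (-26, 134)
  seg 10: down by d3 = 10 → (-26, 124)

d5 = 10/3
d6 = 9
d7 = 25
d8 = 127
d9 = -15
d10 = 20
d11 = 0
d12 = 119
endpoint = (-26, 124)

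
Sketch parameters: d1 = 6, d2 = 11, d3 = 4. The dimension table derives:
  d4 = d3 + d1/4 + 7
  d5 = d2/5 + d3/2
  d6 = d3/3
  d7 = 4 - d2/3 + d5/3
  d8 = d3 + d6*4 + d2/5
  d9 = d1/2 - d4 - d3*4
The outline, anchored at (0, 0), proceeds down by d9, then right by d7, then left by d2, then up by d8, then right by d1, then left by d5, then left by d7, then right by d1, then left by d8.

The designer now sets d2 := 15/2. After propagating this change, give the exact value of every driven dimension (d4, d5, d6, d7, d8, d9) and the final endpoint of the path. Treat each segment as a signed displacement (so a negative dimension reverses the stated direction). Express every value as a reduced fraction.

Apply edit: d2 := 15/2
  d4 = d3 + d1/4 + 7 = 25/2
  d5 = d2/5 + d3/2 = 7/2
  d6 = d3/3 = 4/3
  d7 = 4 - d2/3 + d5/3 = 8/3
  d8 = d3 + d6*4 + d2/5 = 65/6
  d9 = d1/2 - d4 - d3*4 = -51/2
Walk from origin (0, 0):
  seg 1: down by d9 = -51/2 → (0, 51/2)
  seg 2: right by d7 = 8/3 → (8/3, 51/2)
  seg 3: left by d2 = 15/2 → (-29/6, 51/2)
  seg 4: up by d8 = 65/6 → (-29/6, 109/3)
  seg 5: right by d1 = 6 → (7/6, 109/3)
  seg 6: left by d5 = 7/2 → (-7/3, 109/3)
  seg 7: left by d7 = 8/3 → (-5, 109/3)
  seg 8: right by d1 = 6 → (1, 109/3)
  seg 9: left by d8 = 65/6 → (-59/6, 109/3)

d4 = 25/2
d5 = 7/2
d6 = 4/3
d7 = 8/3
d8 = 65/6
d9 = -51/2
endpoint = (-59/6, 109/3)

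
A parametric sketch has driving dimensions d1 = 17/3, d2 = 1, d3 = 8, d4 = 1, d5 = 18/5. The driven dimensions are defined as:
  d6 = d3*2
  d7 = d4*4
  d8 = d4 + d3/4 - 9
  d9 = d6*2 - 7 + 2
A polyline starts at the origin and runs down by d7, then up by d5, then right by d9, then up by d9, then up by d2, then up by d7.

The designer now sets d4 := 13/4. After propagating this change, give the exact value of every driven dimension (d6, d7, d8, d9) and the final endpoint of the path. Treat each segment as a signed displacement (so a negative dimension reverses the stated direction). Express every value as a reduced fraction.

Apply edit: d4 := 13/4
  d6 = d3*2 = 16
  d7 = d4*4 = 13
  d8 = d4 + d3/4 - 9 = -15/4
  d9 = d6*2 - 7 + 2 = 27
Walk from origin (0, 0):
  seg 1: down by d7 = 13 → (0, -13)
  seg 2: up by d5 = 18/5 → (0, -47/5)
  seg 3: right by d9 = 27 → (27, -47/5)
  seg 4: up by d9 = 27 → (27, 88/5)
  seg 5: up by d2 = 1 → (27, 93/5)
  seg 6: up by d7 = 13 → (27, 158/5)

d6 = 16
d7 = 13
d8 = -15/4
d9 = 27
endpoint = (27, 158/5)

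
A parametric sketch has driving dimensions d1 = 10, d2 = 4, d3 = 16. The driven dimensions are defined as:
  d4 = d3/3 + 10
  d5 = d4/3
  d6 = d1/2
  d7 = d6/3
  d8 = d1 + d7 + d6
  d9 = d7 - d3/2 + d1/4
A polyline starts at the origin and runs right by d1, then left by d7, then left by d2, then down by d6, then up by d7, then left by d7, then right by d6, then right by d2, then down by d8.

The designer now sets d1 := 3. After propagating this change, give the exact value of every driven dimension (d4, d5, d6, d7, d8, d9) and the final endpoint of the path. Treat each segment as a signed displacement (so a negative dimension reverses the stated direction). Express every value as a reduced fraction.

d4 = 46/3
d5 = 46/9
d6 = 3/2
d7 = 1/2
d8 = 5
d9 = -27/4
endpoint = (7/2, -6)

Apply edit: d1 := 3
  d4 = d3/3 + 10 = 46/3
  d5 = d4/3 = 46/9
  d6 = d1/2 = 3/2
  d7 = d6/3 = 1/2
  d8 = d1 + d7 + d6 = 5
  d9 = d7 - d3/2 + d1/4 = -27/4
Walk from origin (0, 0):
  seg 1: right by d1 = 3 → (3, 0)
  seg 2: left by d7 = 1/2 → (5/2, 0)
  seg 3: left by d2 = 4 → (-3/2, 0)
  seg 4: down by d6 = 3/2 → (-3/2, -3/2)
  seg 5: up by d7 = 1/2 → (-3/2, -1)
  seg 6: left by d7 = 1/2 → (-2, -1)
  seg 7: right by d6 = 3/2 → (-1/2, -1)
  seg 8: right by d2 = 4 → (7/2, -1)
  seg 9: down by d8 = 5 → (7/2, -6)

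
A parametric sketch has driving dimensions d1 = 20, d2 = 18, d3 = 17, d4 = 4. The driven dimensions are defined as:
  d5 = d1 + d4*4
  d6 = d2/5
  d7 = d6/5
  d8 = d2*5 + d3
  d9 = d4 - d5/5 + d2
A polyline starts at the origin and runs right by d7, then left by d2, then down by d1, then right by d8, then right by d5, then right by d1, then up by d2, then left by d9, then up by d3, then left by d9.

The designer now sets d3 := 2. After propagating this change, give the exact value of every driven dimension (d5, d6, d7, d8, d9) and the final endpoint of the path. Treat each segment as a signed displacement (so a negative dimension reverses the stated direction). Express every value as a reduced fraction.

Apply edit: d3 := 2
  d5 = d1 + d4*4 = 36
  d6 = d2/5 = 18/5
  d7 = d6/5 = 18/25
  d8 = d2*5 + d3 = 92
  d9 = d4 - d5/5 + d2 = 74/5
Walk from origin (0, 0):
  seg 1: right by d7 = 18/25 → (18/25, 0)
  seg 2: left by d2 = 18 → (-432/25, 0)
  seg 3: down by d1 = 20 → (-432/25, -20)
  seg 4: right by d8 = 92 → (1868/25, -20)
  seg 5: right by d5 = 36 → (2768/25, -20)
  seg 6: right by d1 = 20 → (3268/25, -20)
  seg 7: up by d2 = 18 → (3268/25, -2)
  seg 8: left by d9 = 74/5 → (2898/25, -2)
  seg 9: up by d3 = 2 → (2898/25, 0)
  seg 10: left by d9 = 74/5 → (2528/25, 0)

d5 = 36
d6 = 18/5
d7 = 18/25
d8 = 92
d9 = 74/5
endpoint = (2528/25, 0)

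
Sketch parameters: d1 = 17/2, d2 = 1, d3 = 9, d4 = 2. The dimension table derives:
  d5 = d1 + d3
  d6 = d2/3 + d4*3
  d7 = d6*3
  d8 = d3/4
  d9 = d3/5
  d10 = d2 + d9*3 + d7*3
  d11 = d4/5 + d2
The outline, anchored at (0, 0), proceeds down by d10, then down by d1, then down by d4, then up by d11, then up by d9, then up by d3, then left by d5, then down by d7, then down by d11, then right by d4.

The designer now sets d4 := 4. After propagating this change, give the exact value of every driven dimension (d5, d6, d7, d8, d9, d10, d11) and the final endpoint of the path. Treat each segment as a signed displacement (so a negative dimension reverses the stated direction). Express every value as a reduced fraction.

Apply edit: d4 := 4
  d5 = d1 + d3 = 35/2
  d6 = d2/3 + d4*3 = 37/3
  d7 = d6*3 = 37
  d8 = d3/4 = 9/4
  d9 = d3/5 = 9/5
  d10 = d2 + d9*3 + d7*3 = 587/5
  d11 = d4/5 + d2 = 9/5
Walk from origin (0, 0):
  seg 1: down by d10 = 587/5 → (0, -587/5)
  seg 2: down by d1 = 17/2 → (0, -1259/10)
  seg 3: down by d4 = 4 → (0, -1299/10)
  seg 4: up by d11 = 9/5 → (0, -1281/10)
  seg 5: up by d9 = 9/5 → (0, -1263/10)
  seg 6: up by d3 = 9 → (0, -1173/10)
  seg 7: left by d5 = 35/2 → (-35/2, -1173/10)
  seg 8: down by d7 = 37 → (-35/2, -1543/10)
  seg 9: down by d11 = 9/5 → (-35/2, -1561/10)
  seg 10: right by d4 = 4 → (-27/2, -1561/10)

d5 = 35/2
d6 = 37/3
d7 = 37
d8 = 9/4
d9 = 9/5
d10 = 587/5
d11 = 9/5
endpoint = (-27/2, -1561/10)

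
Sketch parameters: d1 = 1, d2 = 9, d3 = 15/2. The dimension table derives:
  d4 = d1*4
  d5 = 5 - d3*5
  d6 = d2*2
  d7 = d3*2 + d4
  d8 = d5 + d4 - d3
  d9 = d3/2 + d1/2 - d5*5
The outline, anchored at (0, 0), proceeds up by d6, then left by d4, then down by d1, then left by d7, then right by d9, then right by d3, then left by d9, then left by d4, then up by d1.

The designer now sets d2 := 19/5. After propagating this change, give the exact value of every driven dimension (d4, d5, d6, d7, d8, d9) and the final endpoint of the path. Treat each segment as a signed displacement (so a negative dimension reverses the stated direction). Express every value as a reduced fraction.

Apply edit: d2 := 19/5
  d4 = d1*4 = 4
  d5 = 5 - d3*5 = -65/2
  d6 = d2*2 = 38/5
  d7 = d3*2 + d4 = 19
  d8 = d5 + d4 - d3 = -36
  d9 = d3/2 + d1/2 - d5*5 = 667/4
Walk from origin (0, 0):
  seg 1: up by d6 = 38/5 → (0, 38/5)
  seg 2: left by d4 = 4 → (-4, 38/5)
  seg 3: down by d1 = 1 → (-4, 33/5)
  seg 4: left by d7 = 19 → (-23, 33/5)
  seg 5: right by d9 = 667/4 → (575/4, 33/5)
  seg 6: right by d3 = 15/2 → (605/4, 33/5)
  seg 7: left by d9 = 667/4 → (-31/2, 33/5)
  seg 8: left by d4 = 4 → (-39/2, 33/5)
  seg 9: up by d1 = 1 → (-39/2, 38/5)

d4 = 4
d5 = -65/2
d6 = 38/5
d7 = 19
d8 = -36
d9 = 667/4
endpoint = (-39/2, 38/5)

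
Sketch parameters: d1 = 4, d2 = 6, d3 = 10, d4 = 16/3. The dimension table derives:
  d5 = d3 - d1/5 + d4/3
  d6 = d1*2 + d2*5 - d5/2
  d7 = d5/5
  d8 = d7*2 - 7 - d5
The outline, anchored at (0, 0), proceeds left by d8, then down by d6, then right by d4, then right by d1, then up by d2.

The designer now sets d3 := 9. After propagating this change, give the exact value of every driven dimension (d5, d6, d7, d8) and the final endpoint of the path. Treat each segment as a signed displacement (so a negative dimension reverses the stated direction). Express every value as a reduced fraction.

Apply edit: d3 := 9
  d5 = d3 - d1/5 + d4/3 = 449/45
  d6 = d1*2 + d2*5 - d5/2 = 2971/90
  d7 = d5/5 = 449/225
  d8 = d7*2 - 7 - d5 = -974/75
Walk from origin (0, 0):
  seg 1: left by d8 = -974/75 → (974/75, 0)
  seg 2: down by d6 = 2971/90 → (974/75, -2971/90)
  seg 3: right by d4 = 16/3 → (458/25, -2971/90)
  seg 4: right by d1 = 4 → (558/25, -2971/90)
  seg 5: up by d2 = 6 → (558/25, -2431/90)

d5 = 449/45
d6 = 2971/90
d7 = 449/225
d8 = -974/75
endpoint = (558/25, -2431/90)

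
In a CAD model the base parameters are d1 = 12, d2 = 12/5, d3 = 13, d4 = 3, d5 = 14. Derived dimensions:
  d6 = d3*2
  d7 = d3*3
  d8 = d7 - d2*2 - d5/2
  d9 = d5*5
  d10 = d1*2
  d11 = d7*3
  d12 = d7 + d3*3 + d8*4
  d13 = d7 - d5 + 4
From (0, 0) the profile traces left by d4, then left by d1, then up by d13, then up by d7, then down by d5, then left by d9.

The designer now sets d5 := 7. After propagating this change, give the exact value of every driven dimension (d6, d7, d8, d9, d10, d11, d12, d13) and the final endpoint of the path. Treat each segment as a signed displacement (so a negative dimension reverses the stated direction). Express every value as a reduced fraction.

Apply edit: d5 := 7
  d6 = d3*2 = 26
  d7 = d3*3 = 39
  d8 = d7 - d2*2 - d5/2 = 307/10
  d9 = d5*5 = 35
  d10 = d1*2 = 24
  d11 = d7*3 = 117
  d12 = d7 + d3*3 + d8*4 = 1004/5
  d13 = d7 - d5 + 4 = 36
Walk from origin (0, 0):
  seg 1: left by d4 = 3 → (-3, 0)
  seg 2: left by d1 = 12 → (-15, 0)
  seg 3: up by d13 = 36 → (-15, 36)
  seg 4: up by d7 = 39 → (-15, 75)
  seg 5: down by d5 = 7 → (-15, 68)
  seg 6: left by d9 = 35 → (-50, 68)

d6 = 26
d7 = 39
d8 = 307/10
d9 = 35
d10 = 24
d11 = 117
d12 = 1004/5
d13 = 36
endpoint = (-50, 68)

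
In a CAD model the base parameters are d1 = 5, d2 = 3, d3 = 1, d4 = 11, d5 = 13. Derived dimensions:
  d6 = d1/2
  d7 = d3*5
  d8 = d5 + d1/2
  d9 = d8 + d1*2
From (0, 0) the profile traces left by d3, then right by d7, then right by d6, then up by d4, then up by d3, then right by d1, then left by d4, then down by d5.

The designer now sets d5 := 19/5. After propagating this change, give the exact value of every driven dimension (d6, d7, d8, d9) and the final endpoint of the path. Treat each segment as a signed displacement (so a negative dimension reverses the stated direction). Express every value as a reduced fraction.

d6 = 5/2
d7 = 5
d8 = 63/10
d9 = 163/10
endpoint = (1/2, 41/5)

Apply edit: d5 := 19/5
  d6 = d1/2 = 5/2
  d7 = d3*5 = 5
  d8 = d5 + d1/2 = 63/10
  d9 = d8 + d1*2 = 163/10
Walk from origin (0, 0):
  seg 1: left by d3 = 1 → (-1, 0)
  seg 2: right by d7 = 5 → (4, 0)
  seg 3: right by d6 = 5/2 → (13/2, 0)
  seg 4: up by d4 = 11 → (13/2, 11)
  seg 5: up by d3 = 1 → (13/2, 12)
  seg 6: right by d1 = 5 → (23/2, 12)
  seg 7: left by d4 = 11 → (1/2, 12)
  seg 8: down by d5 = 19/5 → (1/2, 41/5)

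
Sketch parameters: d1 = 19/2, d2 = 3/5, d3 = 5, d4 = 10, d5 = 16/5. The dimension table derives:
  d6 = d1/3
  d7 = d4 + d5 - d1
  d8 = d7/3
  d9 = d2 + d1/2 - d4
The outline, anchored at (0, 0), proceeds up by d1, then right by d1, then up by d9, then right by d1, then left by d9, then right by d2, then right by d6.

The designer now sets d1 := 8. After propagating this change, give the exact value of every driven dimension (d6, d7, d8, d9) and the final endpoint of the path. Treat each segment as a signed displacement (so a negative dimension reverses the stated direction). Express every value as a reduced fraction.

d6 = 8/3
d7 = 26/5
d8 = 26/15
d9 = -27/5
endpoint = (74/3, 13/5)

Apply edit: d1 := 8
  d6 = d1/3 = 8/3
  d7 = d4 + d5 - d1 = 26/5
  d8 = d7/3 = 26/15
  d9 = d2 + d1/2 - d4 = -27/5
Walk from origin (0, 0):
  seg 1: up by d1 = 8 → (0, 8)
  seg 2: right by d1 = 8 → (8, 8)
  seg 3: up by d9 = -27/5 → (8, 13/5)
  seg 4: right by d1 = 8 → (16, 13/5)
  seg 5: left by d9 = -27/5 → (107/5, 13/5)
  seg 6: right by d2 = 3/5 → (22, 13/5)
  seg 7: right by d6 = 8/3 → (74/3, 13/5)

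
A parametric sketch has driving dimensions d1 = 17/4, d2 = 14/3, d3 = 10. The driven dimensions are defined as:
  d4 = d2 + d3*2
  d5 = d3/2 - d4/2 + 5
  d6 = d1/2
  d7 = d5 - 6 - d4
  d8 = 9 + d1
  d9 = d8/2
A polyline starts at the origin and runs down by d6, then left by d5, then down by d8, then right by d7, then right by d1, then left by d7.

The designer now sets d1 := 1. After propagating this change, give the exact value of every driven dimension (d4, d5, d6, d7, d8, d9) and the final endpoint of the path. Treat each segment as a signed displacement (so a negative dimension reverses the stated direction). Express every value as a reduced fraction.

Apply edit: d1 := 1
  d4 = d2 + d3*2 = 74/3
  d5 = d3/2 - d4/2 + 5 = -7/3
  d6 = d1/2 = 1/2
  d7 = d5 - 6 - d4 = -33
  d8 = 9 + d1 = 10
  d9 = d8/2 = 5
Walk from origin (0, 0):
  seg 1: down by d6 = 1/2 → (0, -1/2)
  seg 2: left by d5 = -7/3 → (7/3, -1/2)
  seg 3: down by d8 = 10 → (7/3, -21/2)
  seg 4: right by d7 = -33 → (-92/3, -21/2)
  seg 5: right by d1 = 1 → (-89/3, -21/2)
  seg 6: left by d7 = -33 → (10/3, -21/2)

d4 = 74/3
d5 = -7/3
d6 = 1/2
d7 = -33
d8 = 10
d9 = 5
endpoint = (10/3, -21/2)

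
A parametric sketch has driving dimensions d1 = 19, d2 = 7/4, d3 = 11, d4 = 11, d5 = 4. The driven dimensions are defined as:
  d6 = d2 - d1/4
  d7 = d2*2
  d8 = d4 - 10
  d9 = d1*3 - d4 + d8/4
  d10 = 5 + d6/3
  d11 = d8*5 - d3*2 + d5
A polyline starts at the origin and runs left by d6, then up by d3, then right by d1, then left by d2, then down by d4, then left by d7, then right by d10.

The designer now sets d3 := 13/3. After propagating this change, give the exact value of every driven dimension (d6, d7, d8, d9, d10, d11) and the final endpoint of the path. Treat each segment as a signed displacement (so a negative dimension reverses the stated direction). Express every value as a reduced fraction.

d6 = -3
d7 = 7/2
d8 = 1
d9 = 185/4
d10 = 4
d11 = 1/3
endpoint = (83/4, -20/3)

Apply edit: d3 := 13/3
  d6 = d2 - d1/4 = -3
  d7 = d2*2 = 7/2
  d8 = d4 - 10 = 1
  d9 = d1*3 - d4 + d8/4 = 185/4
  d10 = 5 + d6/3 = 4
  d11 = d8*5 - d3*2 + d5 = 1/3
Walk from origin (0, 0):
  seg 1: left by d6 = -3 → (3, 0)
  seg 2: up by d3 = 13/3 → (3, 13/3)
  seg 3: right by d1 = 19 → (22, 13/3)
  seg 4: left by d2 = 7/4 → (81/4, 13/3)
  seg 5: down by d4 = 11 → (81/4, -20/3)
  seg 6: left by d7 = 7/2 → (67/4, -20/3)
  seg 7: right by d10 = 4 → (83/4, -20/3)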